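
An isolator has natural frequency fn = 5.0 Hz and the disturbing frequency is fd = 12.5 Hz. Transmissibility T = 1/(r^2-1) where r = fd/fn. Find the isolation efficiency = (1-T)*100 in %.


r = 12.5 / 5.0 = 2.5
r^2 - 1 = 2.5^2 - 1 = 5.25
T = 1/5.25 = 0.190476
Efficiency = (1 - 0.190476)*100 = 80.952 %


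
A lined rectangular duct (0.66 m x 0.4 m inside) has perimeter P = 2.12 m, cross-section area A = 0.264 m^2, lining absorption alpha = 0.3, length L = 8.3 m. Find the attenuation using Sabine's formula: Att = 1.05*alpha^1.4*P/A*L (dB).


alpha^1.4 = 0.3^1.4 = 0.18534
Attenuation rate = 1.05 * alpha^1.4 * P / A
= 1.05 * 0.18534 * 2.12 / 0.264 = 1.56275 dB/m
Total Att = 1.56275 * 8.3 = 12.971 dB


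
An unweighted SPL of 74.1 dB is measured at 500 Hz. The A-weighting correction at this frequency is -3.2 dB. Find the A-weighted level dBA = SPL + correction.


A-weighting table: 500 Hz -> -3.2 dB correction
SPL_A = SPL + correction = 74.1 + (-3.2) = 70.9 dBA


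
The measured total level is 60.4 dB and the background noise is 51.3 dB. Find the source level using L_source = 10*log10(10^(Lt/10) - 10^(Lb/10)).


10^(60.4/10) = 1.09648e+06
10^(51.3/10) = 134896
Difference = 1.09648e+06 - 134896 = 961584
L_source = 10*log10(961584) = 59.83 dB


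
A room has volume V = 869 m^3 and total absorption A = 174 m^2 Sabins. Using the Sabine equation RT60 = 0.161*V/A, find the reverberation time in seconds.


RT60 = 0.161 * 869 / 174 = 0.80407 s


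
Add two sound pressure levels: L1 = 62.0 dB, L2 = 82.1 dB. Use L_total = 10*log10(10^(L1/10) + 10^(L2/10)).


10^(62.0/10) = 1.58489e+06
10^(82.1/10) = 1.62181e+08
Sum = 1.58489e+06 + 1.62181e+08 = 1.63766e+08
L_total = 10*log10(1.63766e+08) = 82.142 dB


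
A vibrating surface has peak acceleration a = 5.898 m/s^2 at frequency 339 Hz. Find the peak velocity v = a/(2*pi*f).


omega = 2*pi*f = 2*pi*339 = 2130 rad/s
v = a / omega = 5.898 / 2130 = 0.002769 m/s


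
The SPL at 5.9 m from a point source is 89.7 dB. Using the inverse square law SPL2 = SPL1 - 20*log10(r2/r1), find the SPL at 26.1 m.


r2/r1 = 26.1/5.9 = 4.42373
Correction = 20*log10(4.42373) = 12.9158 dB
SPL2 = 89.7 - 12.9158 = 76.784 dB


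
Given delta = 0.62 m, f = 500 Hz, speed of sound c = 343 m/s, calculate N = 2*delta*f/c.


N = 2*delta*f/c = 2*delta/lambda, where lambda = c/f
lambda = 343 / 500 = 0.686 m
N = 2 * 0.62 / 0.686 = 1.8076


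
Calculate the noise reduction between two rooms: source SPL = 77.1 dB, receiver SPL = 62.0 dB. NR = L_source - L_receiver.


NR = L_source - L_receiver (difference between source and receiving room levels)
NR = 77.1 - 62.0 = 15.1 dB


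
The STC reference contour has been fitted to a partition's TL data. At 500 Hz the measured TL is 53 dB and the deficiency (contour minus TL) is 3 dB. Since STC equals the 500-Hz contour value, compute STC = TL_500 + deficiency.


By ASTM E413, STC = value of the fitted reference contour at 500 Hz.
Contour value at 500 Hz = TL_500 + deficiency = 53 + 3 = 56
STC = 56


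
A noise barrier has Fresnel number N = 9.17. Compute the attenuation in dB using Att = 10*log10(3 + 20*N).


3 + 20*N = 3 + 20*9.17 = 186.4
Att = 10*log10(186.4) = 22.704 dB


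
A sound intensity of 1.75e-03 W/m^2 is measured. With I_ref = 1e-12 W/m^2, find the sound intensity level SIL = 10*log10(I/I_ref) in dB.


I / I_ref = 1.75e-03 / 1e-12 = 1.75e+09
SIL = 10 * log10(1.75e+09) = 92.43 dB


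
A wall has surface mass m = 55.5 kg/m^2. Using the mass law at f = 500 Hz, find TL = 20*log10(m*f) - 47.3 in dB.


m * f = 55.5 * 500 = 27750
20*log10(27750) = 88.8653 dB
TL = 88.8653 - 47.3 = 41.565 dB


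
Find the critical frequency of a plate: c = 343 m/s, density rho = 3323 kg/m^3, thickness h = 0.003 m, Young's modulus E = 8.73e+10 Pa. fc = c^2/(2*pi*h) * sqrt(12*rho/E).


12*rho/E = 12*3323/8.73e+10 = 4.5677e-07
sqrt(12*rho/E) = sqrt(4.5677e-07) = 0.000675848
c^2/(2*pi*h) = 343^2/(2*pi*0.003) = 6.24147e+06
fc = 6.24147e+06 * 0.000675848 = 4218.3 Hz


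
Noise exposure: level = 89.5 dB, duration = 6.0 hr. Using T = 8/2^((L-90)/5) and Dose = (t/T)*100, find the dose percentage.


T_allowed = 8 / 2^((89.5 - 90)/5) = 8.57419 hr
Dose = 6.0 / 8.57419 * 100 = 69.977 %


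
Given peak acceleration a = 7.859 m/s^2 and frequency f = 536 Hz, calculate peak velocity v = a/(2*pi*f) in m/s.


omega = 2*pi*f = 2*pi*536 = 3367.79 rad/s
v = a / omega = 7.859 / 3367.79 = 0.0023336 m/s


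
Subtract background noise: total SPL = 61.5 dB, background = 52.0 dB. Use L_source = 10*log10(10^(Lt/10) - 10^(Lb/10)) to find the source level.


10^(61.5/10) = 1.41254e+06
10^(52.0/10) = 158489
Difference = 1.41254e+06 - 158489 = 1.25405e+06
L_source = 10*log10(1.25405e+06) = 60.983 dB


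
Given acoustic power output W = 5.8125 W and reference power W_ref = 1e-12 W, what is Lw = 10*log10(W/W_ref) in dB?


W / W_ref = 5.8125 / 1e-12 = 5.8125e+12
Lw = 10 * log10(5.8125e+12) = 127.64 dB


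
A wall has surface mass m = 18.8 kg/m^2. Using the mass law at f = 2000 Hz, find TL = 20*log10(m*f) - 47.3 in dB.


m * f = 18.8 * 2000 = 37600
20*log10(37600) = 91.5038 dB
TL = 91.5038 - 47.3 = 44.204 dB


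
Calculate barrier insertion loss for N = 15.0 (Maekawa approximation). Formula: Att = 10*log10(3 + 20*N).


3 + 20*N = 3 + 20*15.0 = 303
Att = 10*log10(303) = 24.814 dB


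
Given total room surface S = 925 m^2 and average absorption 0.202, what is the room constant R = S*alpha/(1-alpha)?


R = 925 * 0.202 / (1 - 0.202) = 234.15 m^2


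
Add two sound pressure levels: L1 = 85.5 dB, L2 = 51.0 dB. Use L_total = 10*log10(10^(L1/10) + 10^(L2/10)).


10^(85.5/10) = 3.54813e+08
10^(51.0/10) = 125893
Sum = 3.54813e+08 + 125893 = 3.54939e+08
L_total = 10*log10(3.54939e+08) = 85.502 dB


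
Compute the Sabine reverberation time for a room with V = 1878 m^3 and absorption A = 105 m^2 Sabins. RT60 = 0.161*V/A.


RT60 = 0.161 * 1878 / 105 = 2.8796 s


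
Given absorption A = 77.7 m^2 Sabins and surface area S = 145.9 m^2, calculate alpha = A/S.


Absorption coefficient = absorbed power / incident power
alpha = A / S = 77.7 / 145.9 = 0.53256


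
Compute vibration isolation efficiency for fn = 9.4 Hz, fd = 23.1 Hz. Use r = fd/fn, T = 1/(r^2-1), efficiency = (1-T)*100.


r = 23.1 / 9.4 = 2.45745
r^2 - 1 = 2.45745^2 - 1 = 5.03906
T = 1/5.03906 = 0.19845
Efficiency = (1 - 0.19845)*100 = 80.155 %


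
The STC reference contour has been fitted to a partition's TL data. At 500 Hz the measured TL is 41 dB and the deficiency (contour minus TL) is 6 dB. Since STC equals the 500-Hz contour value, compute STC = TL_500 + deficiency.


By ASTM E413, STC = value of the fitted reference contour at 500 Hz.
Contour value at 500 Hz = TL_500 + deficiency = 41 + 6 = 47
STC = 47


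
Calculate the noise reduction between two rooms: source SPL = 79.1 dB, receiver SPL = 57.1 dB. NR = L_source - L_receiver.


NR = L_source - L_receiver (difference between source and receiving room levels)
NR = 79.1 - 57.1 = 22 dB


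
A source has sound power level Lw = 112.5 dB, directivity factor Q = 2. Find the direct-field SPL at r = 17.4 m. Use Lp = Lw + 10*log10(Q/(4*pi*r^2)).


4*pi*r^2 = 4*pi*17.4^2 = 3804.59 m^2
Q / (4*pi*r^2) = 2 / 3804.59 = 0.000525681
Lp = 112.5 + 10*log10(0.000525681) = 79.707 dB


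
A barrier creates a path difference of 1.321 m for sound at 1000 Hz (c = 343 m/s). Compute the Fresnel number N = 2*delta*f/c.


N = 2*delta*f/c = 2*delta/lambda, where lambda = c/f
lambda = 343 / 1000 = 0.343 m
N = 2 * 1.321 / 0.343 = 7.7026


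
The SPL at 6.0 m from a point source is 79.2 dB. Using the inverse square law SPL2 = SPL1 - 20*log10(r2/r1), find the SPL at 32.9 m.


r2/r1 = 32.9/6.0 = 5.48333
Correction = 20*log10(5.48333) = 14.7809 dB
SPL2 = 79.2 - 14.7809 = 64.419 dB


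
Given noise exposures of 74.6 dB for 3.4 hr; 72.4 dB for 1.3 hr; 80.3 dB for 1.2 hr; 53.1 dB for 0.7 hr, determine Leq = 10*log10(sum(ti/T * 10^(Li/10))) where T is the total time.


T_total = 3.4 + 1.3 + 1.2 + 0.7 = 6.6 hr
(3.4/6.6) * 10^(74.6/10) = 1.48571e+07
(1.3/6.6) * 10^(72.4/10) = 3.42294e+06
(1.2/6.6) * 10^(80.3/10) = 1.94822e+07
(0.7/6.6) * 10^(53.1/10) = 21654.8
Sum = 1.48571e+07 + 3.42294e+06 + 1.94822e+07 + 21654.8 = 3.77839e+07
Leq = 10*log10(3.77839e+07) = 75.773 dB


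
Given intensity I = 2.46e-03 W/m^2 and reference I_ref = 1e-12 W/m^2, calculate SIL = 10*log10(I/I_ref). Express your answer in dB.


I / I_ref = 2.46e-03 / 1e-12 = 2.46e+09
SIL = 10 * log10(2.46e+09) = 93.909 dB


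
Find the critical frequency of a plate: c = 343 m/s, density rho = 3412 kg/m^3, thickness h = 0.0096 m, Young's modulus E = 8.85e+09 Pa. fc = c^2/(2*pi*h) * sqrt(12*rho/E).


12*rho/E = 12*3412/8.85e+09 = 4.62644e-06
sqrt(12*rho/E) = sqrt(4.62644e-06) = 0.00215092
c^2/(2*pi*h) = 343^2/(2*pi*0.0096) = 1.95046e+06
fc = 1.95046e+06 * 0.00215092 = 4195.3 Hz


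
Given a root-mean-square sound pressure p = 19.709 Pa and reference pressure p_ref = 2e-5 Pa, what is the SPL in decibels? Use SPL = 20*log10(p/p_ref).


p / p_ref = 19.709 / 2e-5 = 985450
SPL = 20 * log10(985450) = 119.87 dB


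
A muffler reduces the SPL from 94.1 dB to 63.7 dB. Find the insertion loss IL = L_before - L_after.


Insertion loss = SPL without muffler - SPL with muffler
IL = 94.1 - 63.7 = 30.4 dB


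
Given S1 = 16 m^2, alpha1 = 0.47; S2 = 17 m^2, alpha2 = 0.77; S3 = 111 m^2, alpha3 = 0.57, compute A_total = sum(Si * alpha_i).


16 * 0.47 = 7.52
17 * 0.77 = 13.09
111 * 0.57 = 63.27
A_total = 7.52 + 13.09 + 63.27 = 83.88 m^2


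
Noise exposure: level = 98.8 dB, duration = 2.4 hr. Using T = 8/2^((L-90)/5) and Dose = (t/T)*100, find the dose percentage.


T_allowed = 8 / 2^((98.8 - 90)/5) = 2.36199 hr
Dose = 2.4 / 2.36199 * 100 = 101.61 %


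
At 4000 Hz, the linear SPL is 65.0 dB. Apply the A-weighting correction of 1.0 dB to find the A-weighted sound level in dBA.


A-weighting table: 4000 Hz -> 1.0 dB correction
SPL_A = SPL + correction = 65.0 + (1.0) = 66 dBA


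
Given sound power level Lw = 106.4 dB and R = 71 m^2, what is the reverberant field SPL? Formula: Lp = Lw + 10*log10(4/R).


4/R = 4/71 = 0.056338
Lp = 106.4 + 10*log10(0.056338) = 93.908 dB


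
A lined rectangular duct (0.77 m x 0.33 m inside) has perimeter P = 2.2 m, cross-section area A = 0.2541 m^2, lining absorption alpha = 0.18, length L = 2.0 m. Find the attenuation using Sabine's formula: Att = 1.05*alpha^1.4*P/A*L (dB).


alpha^1.4 = 0.18^1.4 = 0.0906529
Attenuation rate = 1.05 * alpha^1.4 * P / A
= 1.05 * 0.0906529 * 2.2 / 0.2541 = 0.824117 dB/m
Total Att = 0.824117 * 2.0 = 1.6482 dB


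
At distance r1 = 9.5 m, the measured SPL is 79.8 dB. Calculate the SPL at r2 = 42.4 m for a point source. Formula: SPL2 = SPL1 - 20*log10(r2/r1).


r2/r1 = 42.4/9.5 = 4.46316
Correction = 20*log10(4.46316) = 12.9928 dB
SPL2 = 79.8 - 12.9928 = 66.807 dB


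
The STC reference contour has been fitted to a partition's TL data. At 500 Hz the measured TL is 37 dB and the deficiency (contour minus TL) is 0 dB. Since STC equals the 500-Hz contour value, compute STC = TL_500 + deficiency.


By ASTM E413, STC = value of the fitted reference contour at 500 Hz.
Contour value at 500 Hz = TL_500 + deficiency = 37 + 0 = 37
STC = 37


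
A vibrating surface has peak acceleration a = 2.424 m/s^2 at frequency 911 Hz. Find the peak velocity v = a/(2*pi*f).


omega = 2*pi*f = 2*pi*911 = 5723.98 rad/s
v = a / omega = 2.424 / 5723.98 = 0.00042348 m/s


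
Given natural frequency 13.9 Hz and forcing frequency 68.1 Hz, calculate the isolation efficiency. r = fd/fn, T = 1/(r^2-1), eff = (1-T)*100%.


r = 68.1 / 13.9 = 4.89928
r^2 - 1 = 4.89928^2 - 1 = 23.0029
T = 1/23.0029 = 0.0434728
Efficiency = (1 - 0.0434728)*100 = 95.653 %


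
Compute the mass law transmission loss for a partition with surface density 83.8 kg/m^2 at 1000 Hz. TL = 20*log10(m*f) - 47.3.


m * f = 83.8 * 1000 = 83800
20*log10(83800) = 98.4649 dB
TL = 98.4649 - 47.3 = 51.165 dB


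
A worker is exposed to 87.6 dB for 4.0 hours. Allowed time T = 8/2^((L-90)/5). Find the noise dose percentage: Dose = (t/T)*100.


T_allowed = 8 / 2^((87.6 - 90)/5) = 11.1579 hr
Dose = 4.0 / 11.1579 * 100 = 35.849 %


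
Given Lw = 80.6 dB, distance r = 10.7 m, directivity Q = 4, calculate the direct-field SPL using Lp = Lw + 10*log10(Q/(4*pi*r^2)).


4*pi*r^2 = 4*pi*10.7^2 = 1438.72 m^2
Q / (4*pi*r^2) = 4 / 1438.72 = 0.00278025
Lp = 80.6 + 10*log10(0.00278025) = 55.041 dB


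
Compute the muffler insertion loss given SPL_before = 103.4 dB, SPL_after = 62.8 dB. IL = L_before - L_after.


Insertion loss = SPL without muffler - SPL with muffler
IL = 103.4 - 62.8 = 40.6 dB


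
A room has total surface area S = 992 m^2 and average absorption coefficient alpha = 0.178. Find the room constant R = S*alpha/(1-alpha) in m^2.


R = 992 * 0.178 / (1 - 0.178) = 214.81 m^2


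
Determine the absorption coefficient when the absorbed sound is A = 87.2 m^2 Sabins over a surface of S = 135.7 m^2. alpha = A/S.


Absorption coefficient = absorbed power / incident power
alpha = A / S = 87.2 / 135.7 = 0.64259


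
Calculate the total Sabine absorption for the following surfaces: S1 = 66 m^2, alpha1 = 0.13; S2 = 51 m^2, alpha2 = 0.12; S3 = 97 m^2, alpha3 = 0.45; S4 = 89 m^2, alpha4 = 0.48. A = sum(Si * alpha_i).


66 * 0.13 = 8.58
51 * 0.12 = 6.12
97 * 0.45 = 43.65
89 * 0.48 = 42.72
A_total = 8.58 + 6.12 + 43.65 + 42.72 = 101.07 m^2


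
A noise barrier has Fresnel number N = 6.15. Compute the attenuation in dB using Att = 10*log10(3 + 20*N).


3 + 20*N = 3 + 20*6.15 = 126
Att = 10*log10(126) = 21.004 dB


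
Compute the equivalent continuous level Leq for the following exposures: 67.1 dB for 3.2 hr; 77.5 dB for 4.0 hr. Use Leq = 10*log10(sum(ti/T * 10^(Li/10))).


T_total = 3.2 + 4.0 = 7.2 hr
(3.2/7.2) * 10^(67.1/10) = 2.27938e+06
(4.0/7.2) * 10^(77.5/10) = 3.12412e+07
Sum = 2.27938e+06 + 3.12412e+07 = 3.35206e+07
Leq = 10*log10(3.35206e+07) = 75.253 dB


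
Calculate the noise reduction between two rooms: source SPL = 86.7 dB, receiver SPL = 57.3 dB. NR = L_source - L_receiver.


NR = L_source - L_receiver (difference between source and receiving room levels)
NR = 86.7 - 57.3 = 29.4 dB


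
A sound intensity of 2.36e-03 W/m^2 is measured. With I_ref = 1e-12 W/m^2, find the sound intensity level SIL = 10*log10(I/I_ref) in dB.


I / I_ref = 2.36e-03 / 1e-12 = 2.36e+09
SIL = 10 * log10(2.36e+09) = 93.729 dB


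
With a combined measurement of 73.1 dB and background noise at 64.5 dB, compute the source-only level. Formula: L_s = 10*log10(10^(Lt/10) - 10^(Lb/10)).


10^(73.1/10) = 2.04174e+07
10^(64.5/10) = 2.81838e+06
Difference = 2.04174e+07 - 2.81838e+06 = 1.7599e+07
L_source = 10*log10(1.7599e+07) = 72.455 dB


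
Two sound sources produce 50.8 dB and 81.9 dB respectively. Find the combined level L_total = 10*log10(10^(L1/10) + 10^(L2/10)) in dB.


10^(50.8/10) = 120226
10^(81.9/10) = 1.54882e+08
Sum = 120226 + 1.54882e+08 = 1.55002e+08
L_total = 10*log10(1.55002e+08) = 81.903 dB


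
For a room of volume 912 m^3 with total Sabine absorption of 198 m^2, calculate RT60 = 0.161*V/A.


RT60 = 0.161 * 912 / 198 = 0.74158 s


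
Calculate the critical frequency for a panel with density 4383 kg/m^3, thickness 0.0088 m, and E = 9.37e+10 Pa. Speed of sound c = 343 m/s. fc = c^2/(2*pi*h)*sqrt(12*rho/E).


12*rho/E = 12*4383/9.37e+10 = 5.61323e-07
sqrt(12*rho/E) = sqrt(5.61323e-07) = 0.000749215
c^2/(2*pi*h) = 343^2/(2*pi*0.0088) = 2.12777e+06
fc = 2.12777e+06 * 0.000749215 = 1594.2 Hz


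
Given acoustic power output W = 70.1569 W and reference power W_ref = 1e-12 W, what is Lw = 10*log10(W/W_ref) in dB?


W / W_ref = 70.1569 / 1e-12 = 7.01569e+13
Lw = 10 * log10(7.01569e+13) = 138.46 dB


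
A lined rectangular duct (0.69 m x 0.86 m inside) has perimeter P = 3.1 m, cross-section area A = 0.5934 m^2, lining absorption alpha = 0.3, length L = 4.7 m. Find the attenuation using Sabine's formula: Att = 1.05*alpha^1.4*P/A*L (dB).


alpha^1.4 = 0.3^1.4 = 0.18534
Attenuation rate = 1.05 * alpha^1.4 * P / A
= 1.05 * 0.18534 * 3.1 / 0.5934 = 1.01665 dB/m
Total Att = 1.01665 * 4.7 = 4.7783 dB


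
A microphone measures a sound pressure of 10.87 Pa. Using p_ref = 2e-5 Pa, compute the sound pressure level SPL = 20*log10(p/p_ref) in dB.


p / p_ref = 10.87 / 2e-5 = 543500
SPL = 20 * log10(543500) = 114.7 dB


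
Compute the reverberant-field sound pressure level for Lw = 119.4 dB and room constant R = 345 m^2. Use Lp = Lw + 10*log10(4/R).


4/R = 4/345 = 0.0115942
Lp = 119.4 + 10*log10(0.0115942) = 100.04 dB


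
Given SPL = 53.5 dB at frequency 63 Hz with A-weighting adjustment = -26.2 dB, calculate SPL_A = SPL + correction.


A-weighting table: 63 Hz -> -26.2 dB correction
SPL_A = SPL + correction = 53.5 + (-26.2) = 27.3 dBA


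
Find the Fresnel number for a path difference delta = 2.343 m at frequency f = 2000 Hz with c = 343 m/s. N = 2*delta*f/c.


N = 2*delta*f/c = 2*delta/lambda, where lambda = c/f
lambda = 343 / 2000 = 0.1715 m
N = 2 * 2.343 / 0.1715 = 27.324


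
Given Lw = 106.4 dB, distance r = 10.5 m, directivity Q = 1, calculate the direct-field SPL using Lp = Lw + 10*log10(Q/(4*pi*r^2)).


4*pi*r^2 = 4*pi*10.5^2 = 1385.44 m^2
Q / (4*pi*r^2) = 1 / 1385.44 = 0.000721792
Lp = 106.4 + 10*log10(0.000721792) = 74.984 dB


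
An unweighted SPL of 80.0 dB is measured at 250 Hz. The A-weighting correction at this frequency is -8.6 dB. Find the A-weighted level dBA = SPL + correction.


A-weighting table: 250 Hz -> -8.6 dB correction
SPL_A = SPL + correction = 80.0 + (-8.6) = 71.4 dBA


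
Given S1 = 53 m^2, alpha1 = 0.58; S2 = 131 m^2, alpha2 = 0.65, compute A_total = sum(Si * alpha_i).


53 * 0.58 = 30.74
131 * 0.65 = 85.15
A_total = 30.74 + 85.15 = 115.89 m^2


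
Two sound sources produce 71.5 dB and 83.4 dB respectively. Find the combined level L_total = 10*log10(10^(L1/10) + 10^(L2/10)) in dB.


10^(71.5/10) = 1.41254e+07
10^(83.4/10) = 2.18776e+08
Sum = 1.41254e+07 + 2.18776e+08 = 2.32901e+08
L_total = 10*log10(2.32901e+08) = 83.672 dB


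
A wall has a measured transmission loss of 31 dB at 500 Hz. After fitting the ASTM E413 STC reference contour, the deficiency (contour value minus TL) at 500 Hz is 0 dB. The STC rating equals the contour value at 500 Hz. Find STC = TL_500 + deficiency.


By ASTM E413, STC = value of the fitted reference contour at 500 Hz.
Contour value at 500 Hz = TL_500 + deficiency = 31 + 0 = 31
STC = 31


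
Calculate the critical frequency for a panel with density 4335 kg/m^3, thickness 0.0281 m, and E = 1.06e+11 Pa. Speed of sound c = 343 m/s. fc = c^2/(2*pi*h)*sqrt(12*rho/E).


12*rho/E = 12*4335/1.06e+11 = 4.90755e-07
sqrt(12*rho/E) = sqrt(4.90755e-07) = 0.000700539
c^2/(2*pi*h) = 343^2/(2*pi*0.0281) = 666349
fc = 666349 * 0.000700539 = 466.8 Hz


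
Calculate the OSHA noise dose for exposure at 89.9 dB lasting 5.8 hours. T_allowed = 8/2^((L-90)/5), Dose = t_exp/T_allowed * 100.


T_allowed = 8 / 2^((89.9 - 90)/5) = 8.11168 hr
Dose = 5.8 / 8.11168 * 100 = 71.502 %


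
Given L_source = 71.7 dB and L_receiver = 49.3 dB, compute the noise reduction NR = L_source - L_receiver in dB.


NR = L_source - L_receiver (difference between source and receiving room levels)
NR = 71.7 - 49.3 = 22.4 dB


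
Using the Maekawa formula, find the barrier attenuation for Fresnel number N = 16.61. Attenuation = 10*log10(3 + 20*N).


3 + 20*N = 3 + 20*16.61 = 335.2
Att = 10*log10(335.2) = 25.253 dB


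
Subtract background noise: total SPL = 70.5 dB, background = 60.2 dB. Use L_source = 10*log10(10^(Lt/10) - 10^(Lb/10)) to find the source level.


10^(70.5/10) = 1.12202e+07
10^(60.2/10) = 1.04713e+06
Difference = 1.12202e+07 - 1.04713e+06 = 1.01731e+07
L_source = 10*log10(1.01731e+07) = 70.075 dB


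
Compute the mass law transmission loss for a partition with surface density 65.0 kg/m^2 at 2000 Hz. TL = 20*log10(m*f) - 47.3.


m * f = 65.0 * 2000 = 130000
20*log10(130000) = 102.279 dB
TL = 102.279 - 47.3 = 54.979 dB


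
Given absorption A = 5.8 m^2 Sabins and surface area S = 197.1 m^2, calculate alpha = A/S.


Absorption coefficient = absorbed power / incident power
alpha = A / S = 5.8 / 197.1 = 0.029427


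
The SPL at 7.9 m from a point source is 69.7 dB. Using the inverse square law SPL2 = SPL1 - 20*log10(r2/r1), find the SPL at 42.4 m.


r2/r1 = 42.4/7.9 = 5.36709
Correction = 20*log10(5.36709) = 14.5948 dB
SPL2 = 69.7 - 14.5948 = 55.105 dB


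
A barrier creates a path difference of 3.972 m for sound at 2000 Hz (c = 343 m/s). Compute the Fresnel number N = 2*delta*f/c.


N = 2*delta*f/c = 2*delta/lambda, where lambda = c/f
lambda = 343 / 2000 = 0.1715 m
N = 2 * 3.972 / 0.1715 = 46.321


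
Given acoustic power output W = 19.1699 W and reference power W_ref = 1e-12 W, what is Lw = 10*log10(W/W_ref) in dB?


W / W_ref = 19.1699 / 1e-12 = 1.91699e+13
Lw = 10 * log10(1.91699e+13) = 132.83 dB


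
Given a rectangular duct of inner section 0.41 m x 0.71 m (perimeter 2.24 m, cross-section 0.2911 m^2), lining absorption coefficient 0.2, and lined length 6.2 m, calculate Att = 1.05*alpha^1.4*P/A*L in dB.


alpha^1.4 = 0.2^1.4 = 0.105061
Attenuation rate = 1.05 * alpha^1.4 * P / A
= 1.05 * 0.105061 * 2.24 / 0.2911 = 0.848861 dB/m
Total Att = 0.848861 * 6.2 = 5.2629 dB


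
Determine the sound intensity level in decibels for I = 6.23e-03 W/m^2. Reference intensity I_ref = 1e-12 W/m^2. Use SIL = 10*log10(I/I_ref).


I / I_ref = 6.23e-03 / 1e-12 = 6.23e+09
SIL = 10 * log10(6.23e+09) = 97.945 dB


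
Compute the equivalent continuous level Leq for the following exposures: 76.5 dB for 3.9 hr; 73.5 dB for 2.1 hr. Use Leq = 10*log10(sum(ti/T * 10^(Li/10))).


T_total = 3.9 + 2.1 = 6.0 hr
(3.9/6.0) * 10^(76.5/10) = 2.90344e+07
(2.1/6.0) * 10^(73.5/10) = 7.83552e+06
Sum = 2.90344e+07 + 7.83552e+06 = 3.68699e+07
Leq = 10*log10(3.68699e+07) = 75.667 dB


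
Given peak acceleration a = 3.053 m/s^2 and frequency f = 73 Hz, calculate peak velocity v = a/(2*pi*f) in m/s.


omega = 2*pi*f = 2*pi*73 = 458.673 rad/s
v = a / omega = 3.053 / 458.673 = 0.0066562 m/s


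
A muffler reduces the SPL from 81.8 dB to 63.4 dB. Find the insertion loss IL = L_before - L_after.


Insertion loss = SPL without muffler - SPL with muffler
IL = 81.8 - 63.4 = 18.4 dB


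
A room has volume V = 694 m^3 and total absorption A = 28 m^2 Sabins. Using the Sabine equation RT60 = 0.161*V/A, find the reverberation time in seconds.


RT60 = 0.161 * 694 / 28 = 3.9905 s


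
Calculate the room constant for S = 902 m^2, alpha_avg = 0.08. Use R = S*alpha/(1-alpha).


R = 902 * 0.08 / (1 - 0.08) = 78.435 m^2


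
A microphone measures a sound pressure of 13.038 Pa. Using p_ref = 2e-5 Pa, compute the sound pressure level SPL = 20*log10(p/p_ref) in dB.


p / p_ref = 13.038 / 2e-5 = 651900
SPL = 20 * log10(651900) = 116.28 dB


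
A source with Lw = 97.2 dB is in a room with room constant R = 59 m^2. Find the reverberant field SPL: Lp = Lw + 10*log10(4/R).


4/R = 4/59 = 0.0677966
Lp = 97.2 + 10*log10(0.0677966) = 85.512 dB


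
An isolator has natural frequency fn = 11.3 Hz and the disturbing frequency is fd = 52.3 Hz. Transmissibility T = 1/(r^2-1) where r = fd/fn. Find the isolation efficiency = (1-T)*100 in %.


r = 52.3 / 11.3 = 4.62832
r^2 - 1 = 4.62832^2 - 1 = 20.4213
T = 1/20.4213 = 0.0489685
Efficiency = (1 - 0.0489685)*100 = 95.103 %


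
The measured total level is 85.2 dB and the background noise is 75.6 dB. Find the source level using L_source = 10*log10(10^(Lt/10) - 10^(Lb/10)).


10^(85.2/10) = 3.31131e+08
10^(75.6/10) = 3.63078e+07
Difference = 3.31131e+08 - 3.63078e+07 = 2.94823e+08
L_source = 10*log10(2.94823e+08) = 84.696 dB


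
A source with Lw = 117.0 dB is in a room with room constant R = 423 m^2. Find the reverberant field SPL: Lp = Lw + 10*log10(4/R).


4/R = 4/423 = 0.00945626
Lp = 117.0 + 10*log10(0.00945626) = 96.757 dB


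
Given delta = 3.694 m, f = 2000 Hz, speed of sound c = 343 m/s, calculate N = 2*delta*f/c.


N = 2*delta*f/c = 2*delta/lambda, where lambda = c/f
lambda = 343 / 2000 = 0.1715 m
N = 2 * 3.694 / 0.1715 = 43.079


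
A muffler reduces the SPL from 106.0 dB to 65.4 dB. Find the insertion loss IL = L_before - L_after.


Insertion loss = SPL without muffler - SPL with muffler
IL = 106.0 - 65.4 = 40.6 dB


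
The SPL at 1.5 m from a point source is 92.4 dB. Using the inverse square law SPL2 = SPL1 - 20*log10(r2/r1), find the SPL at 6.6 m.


r2/r1 = 6.6/1.5 = 4.4
Correction = 20*log10(4.4) = 12.8691 dB
SPL2 = 92.4 - 12.8691 = 79.531 dB


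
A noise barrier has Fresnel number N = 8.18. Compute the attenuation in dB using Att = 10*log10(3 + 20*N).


3 + 20*N = 3 + 20*8.18 = 166.6
Att = 10*log10(166.6) = 22.217 dB


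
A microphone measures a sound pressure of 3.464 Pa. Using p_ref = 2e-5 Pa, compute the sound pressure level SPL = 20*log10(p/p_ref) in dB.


p / p_ref = 3.464 / 2e-5 = 173200
SPL = 20 * log10(173200) = 104.77 dB


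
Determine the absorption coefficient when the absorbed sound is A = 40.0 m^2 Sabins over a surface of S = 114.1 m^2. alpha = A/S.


Absorption coefficient = absorbed power / incident power
alpha = A / S = 40.0 / 114.1 = 0.35057


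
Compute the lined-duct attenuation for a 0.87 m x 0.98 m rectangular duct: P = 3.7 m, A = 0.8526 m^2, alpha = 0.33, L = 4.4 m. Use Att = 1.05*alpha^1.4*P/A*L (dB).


alpha^1.4 = 0.33^1.4 = 0.211797
Attenuation rate = 1.05 * alpha^1.4 * P / A
= 1.05 * 0.211797 * 3.7 / 0.8526 = 0.965085 dB/m
Total Att = 0.965085 * 4.4 = 4.2464 dB


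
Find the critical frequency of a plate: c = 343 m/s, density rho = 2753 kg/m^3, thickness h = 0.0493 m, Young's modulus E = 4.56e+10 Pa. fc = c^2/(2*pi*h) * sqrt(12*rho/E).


12*rho/E = 12*2753/4.56e+10 = 7.24474e-07
sqrt(12*rho/E) = sqrt(7.24474e-07) = 0.00085116
c^2/(2*pi*h) = 343^2/(2*pi*0.0493) = 379806
fc = 379806 * 0.00085116 = 323.28 Hz


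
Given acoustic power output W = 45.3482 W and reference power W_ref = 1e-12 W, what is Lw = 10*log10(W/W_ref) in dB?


W / W_ref = 45.3482 / 1e-12 = 4.53482e+13
Lw = 10 * log10(4.53482e+13) = 136.57 dB


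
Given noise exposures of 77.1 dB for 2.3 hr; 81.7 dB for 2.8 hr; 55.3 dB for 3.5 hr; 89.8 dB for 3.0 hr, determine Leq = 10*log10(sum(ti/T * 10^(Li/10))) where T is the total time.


T_total = 2.3 + 2.8 + 3.5 + 3.0 = 11.6 hr
(2.3/11.6) * 10^(77.1/10) = 1.01688e+07
(2.8/11.6) * 10^(81.7/10) = 3.57026e+07
(3.5/11.6) * 10^(55.3/10) = 102237
(3.0/11.6) * 10^(89.8/10) = 2.46981e+08
Sum = 1.01688e+07 + 3.57026e+07 + 102237 + 2.46981e+08 = 2.92955e+08
Leq = 10*log10(2.92955e+08) = 84.668 dB


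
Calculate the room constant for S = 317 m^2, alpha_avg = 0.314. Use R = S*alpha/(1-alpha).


R = 317 * 0.314 / (1 - 0.314) = 145.1 m^2


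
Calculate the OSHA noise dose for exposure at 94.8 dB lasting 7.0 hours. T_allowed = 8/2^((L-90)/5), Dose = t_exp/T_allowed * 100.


T_allowed = 8 / 2^((94.8 - 90)/5) = 4.11246 hr
Dose = 7.0 / 4.11246 * 100 = 170.21 %


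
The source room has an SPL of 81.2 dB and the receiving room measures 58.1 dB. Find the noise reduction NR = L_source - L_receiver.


NR = L_source - L_receiver (difference between source and receiving room levels)
NR = 81.2 - 58.1 = 23.1 dB


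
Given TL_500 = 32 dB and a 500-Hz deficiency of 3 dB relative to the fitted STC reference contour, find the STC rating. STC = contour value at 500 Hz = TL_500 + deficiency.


By ASTM E413, STC = value of the fitted reference contour at 500 Hz.
Contour value at 500 Hz = TL_500 + deficiency = 32 + 3 = 35
STC = 35


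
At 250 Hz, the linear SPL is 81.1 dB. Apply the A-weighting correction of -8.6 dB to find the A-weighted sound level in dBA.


A-weighting table: 250 Hz -> -8.6 dB correction
SPL_A = SPL + correction = 81.1 + (-8.6) = 72.5 dBA


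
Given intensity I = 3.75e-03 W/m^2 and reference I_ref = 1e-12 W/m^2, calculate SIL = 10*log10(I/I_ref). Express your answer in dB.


I / I_ref = 3.75e-03 / 1e-12 = 3.75e+09
SIL = 10 * log10(3.75e+09) = 95.74 dB


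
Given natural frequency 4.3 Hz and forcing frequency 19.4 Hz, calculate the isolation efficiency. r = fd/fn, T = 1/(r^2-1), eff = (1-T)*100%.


r = 19.4 / 4.3 = 4.51163
r^2 - 1 = 4.51163^2 - 1 = 19.3548
T = 1/19.3548 = 0.0516668
Efficiency = (1 - 0.0516668)*100 = 94.833 %


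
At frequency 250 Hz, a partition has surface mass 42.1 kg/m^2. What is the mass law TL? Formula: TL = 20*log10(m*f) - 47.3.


m * f = 42.1 * 250 = 10525
20*log10(10525) = 80.4444 dB
TL = 80.4444 - 47.3 = 33.144 dB


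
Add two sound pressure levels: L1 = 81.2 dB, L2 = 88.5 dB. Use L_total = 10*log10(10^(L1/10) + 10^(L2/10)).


10^(81.2/10) = 1.31826e+08
10^(88.5/10) = 7.07946e+08
Sum = 1.31826e+08 + 7.07946e+08 = 8.39772e+08
L_total = 10*log10(8.39772e+08) = 89.242 dB


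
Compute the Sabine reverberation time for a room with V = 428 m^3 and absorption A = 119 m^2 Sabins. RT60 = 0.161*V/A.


RT60 = 0.161 * 428 / 119 = 0.57906 s


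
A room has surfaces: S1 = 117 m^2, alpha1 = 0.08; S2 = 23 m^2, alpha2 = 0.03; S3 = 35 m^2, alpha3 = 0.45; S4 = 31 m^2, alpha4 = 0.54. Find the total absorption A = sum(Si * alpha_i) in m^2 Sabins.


117 * 0.08 = 9.36
23 * 0.03 = 0.69
35 * 0.45 = 15.75
31 * 0.54 = 16.74
A_total = 9.36 + 0.69 + 15.75 + 16.74 = 42.54 m^2


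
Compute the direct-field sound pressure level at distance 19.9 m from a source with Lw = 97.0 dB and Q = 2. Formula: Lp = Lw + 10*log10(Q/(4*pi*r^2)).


4*pi*r^2 = 4*pi*19.9^2 = 4976.41 m^2
Q / (4*pi*r^2) = 2 / 4976.41 = 0.000401896
Lp = 97.0 + 10*log10(0.000401896) = 63.041 dB


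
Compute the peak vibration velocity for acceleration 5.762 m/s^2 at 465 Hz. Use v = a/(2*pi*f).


omega = 2*pi*f = 2*pi*465 = 2921.68 rad/s
v = a / omega = 5.762 / 2921.68 = 0.0019722 m/s


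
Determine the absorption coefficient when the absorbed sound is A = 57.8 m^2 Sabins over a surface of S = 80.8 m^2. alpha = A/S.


Absorption coefficient = absorbed power / incident power
alpha = A / S = 57.8 / 80.8 = 0.71535


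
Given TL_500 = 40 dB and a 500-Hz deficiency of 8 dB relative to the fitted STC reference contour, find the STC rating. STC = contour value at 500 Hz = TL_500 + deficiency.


By ASTM E413, STC = value of the fitted reference contour at 500 Hz.
Contour value at 500 Hz = TL_500 + deficiency = 40 + 8 = 48
STC = 48


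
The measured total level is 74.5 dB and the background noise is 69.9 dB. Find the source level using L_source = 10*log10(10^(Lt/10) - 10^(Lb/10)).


10^(74.5/10) = 2.81838e+07
10^(69.9/10) = 9.77237e+06
Difference = 2.81838e+07 - 9.77237e+06 = 1.84114e+07
L_source = 10*log10(1.84114e+07) = 72.651 dB


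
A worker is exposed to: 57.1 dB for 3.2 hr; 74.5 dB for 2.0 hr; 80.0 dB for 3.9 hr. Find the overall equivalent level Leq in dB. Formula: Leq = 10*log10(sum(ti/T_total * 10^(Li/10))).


T_total = 3.2 + 2.0 + 3.9 = 9.1 hr
(3.2/9.1) * 10^(57.1/10) = 180347
(2.0/9.1) * 10^(74.5/10) = 6.19425e+06
(3.9/9.1) * 10^(80.0/10) = 4.28571e+07
Sum = 180347 + 6.19425e+06 + 4.28571e+07 = 4.92317e+07
Leq = 10*log10(4.92317e+07) = 76.922 dB


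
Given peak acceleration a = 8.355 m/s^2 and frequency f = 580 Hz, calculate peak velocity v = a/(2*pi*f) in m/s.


omega = 2*pi*f = 2*pi*580 = 3644.25 rad/s
v = a / omega = 8.355 / 3644.25 = 0.0022927 m/s


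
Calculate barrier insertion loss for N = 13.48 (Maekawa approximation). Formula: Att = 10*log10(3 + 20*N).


3 + 20*N = 3 + 20*13.48 = 272.6
Att = 10*log10(272.6) = 24.355 dB


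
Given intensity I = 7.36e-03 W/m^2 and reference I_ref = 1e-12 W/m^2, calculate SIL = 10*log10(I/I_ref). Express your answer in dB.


I / I_ref = 7.36e-03 / 1e-12 = 7.36e+09
SIL = 10 * log10(7.36e+09) = 98.669 dB


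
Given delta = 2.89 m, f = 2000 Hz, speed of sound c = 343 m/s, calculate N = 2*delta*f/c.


N = 2*delta*f/c = 2*delta/lambda, where lambda = c/f
lambda = 343 / 2000 = 0.1715 m
N = 2 * 2.89 / 0.1715 = 33.703


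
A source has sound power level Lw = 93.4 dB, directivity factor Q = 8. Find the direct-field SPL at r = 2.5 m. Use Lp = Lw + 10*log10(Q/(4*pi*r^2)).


4*pi*r^2 = 4*pi*2.5^2 = 78.5398 m^2
Q / (4*pi*r^2) = 8 / 78.5398 = 0.101859
Lp = 93.4 + 10*log10(0.101859) = 83.48 dB


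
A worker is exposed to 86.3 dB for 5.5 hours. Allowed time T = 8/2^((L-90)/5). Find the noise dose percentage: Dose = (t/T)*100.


T_allowed = 8 / 2^((86.3 - 90)/5) = 13.3614 hr
Dose = 5.5 / 13.3614 * 100 = 41.163 %


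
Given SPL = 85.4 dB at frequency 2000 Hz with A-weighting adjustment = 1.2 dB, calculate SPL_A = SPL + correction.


A-weighting table: 2000 Hz -> 1.2 dB correction
SPL_A = SPL + correction = 85.4 + (1.2) = 86.6 dBA


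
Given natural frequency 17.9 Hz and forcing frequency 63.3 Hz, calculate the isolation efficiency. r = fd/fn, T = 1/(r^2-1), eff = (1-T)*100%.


r = 63.3 / 17.9 = 3.53631
r^2 - 1 = 3.53631^2 - 1 = 11.5055
T = 1/11.5055 = 0.086915
Efficiency = (1 - 0.086915)*100 = 91.309 %


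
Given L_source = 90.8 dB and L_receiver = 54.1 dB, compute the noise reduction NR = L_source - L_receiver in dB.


NR = L_source - L_receiver (difference between source and receiving room levels)
NR = 90.8 - 54.1 = 36.7 dB


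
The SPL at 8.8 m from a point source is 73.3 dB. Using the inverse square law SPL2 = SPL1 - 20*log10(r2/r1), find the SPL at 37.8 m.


r2/r1 = 37.8/8.8 = 4.29545
Correction = 20*log10(4.29545) = 12.6602 dB
SPL2 = 73.3 - 12.6602 = 60.64 dB


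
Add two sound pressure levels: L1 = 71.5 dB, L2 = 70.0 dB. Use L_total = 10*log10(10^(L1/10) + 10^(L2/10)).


10^(71.5/10) = 1.41254e+07
10^(70.0/10) = 1e+07
Sum = 1.41254e+07 + 1e+07 = 2.41254e+07
L_total = 10*log10(2.41254e+07) = 73.825 dB


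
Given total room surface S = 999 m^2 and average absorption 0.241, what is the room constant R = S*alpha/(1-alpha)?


R = 999 * 0.241 / (1 - 0.241) = 317.21 m^2


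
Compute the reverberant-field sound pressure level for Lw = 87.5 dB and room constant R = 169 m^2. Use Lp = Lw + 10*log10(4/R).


4/R = 4/169 = 0.0236686
Lp = 87.5 + 10*log10(0.0236686) = 71.242 dB


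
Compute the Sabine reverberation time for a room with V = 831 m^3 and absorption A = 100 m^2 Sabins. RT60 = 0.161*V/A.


RT60 = 0.161 * 831 / 100 = 1.3379 s


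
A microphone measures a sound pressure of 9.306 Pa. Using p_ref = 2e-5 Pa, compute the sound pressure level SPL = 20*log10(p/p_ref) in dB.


p / p_ref = 9.306 / 2e-5 = 465300
SPL = 20 * log10(465300) = 113.35 dB


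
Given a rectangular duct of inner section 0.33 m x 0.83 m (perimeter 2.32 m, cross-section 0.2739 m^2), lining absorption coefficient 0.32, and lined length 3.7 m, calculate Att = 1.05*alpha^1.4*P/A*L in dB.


alpha^1.4 = 0.32^1.4 = 0.202866
Attenuation rate = 1.05 * alpha^1.4 * P / A
= 1.05 * 0.202866 * 2.32 / 0.2739 = 1.80424 dB/m
Total Att = 1.80424 * 3.7 = 6.6757 dB


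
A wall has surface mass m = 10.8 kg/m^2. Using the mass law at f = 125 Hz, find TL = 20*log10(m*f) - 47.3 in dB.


m * f = 10.8 * 125 = 1350
20*log10(1350) = 62.6067 dB
TL = 62.6067 - 47.3 = 15.307 dB


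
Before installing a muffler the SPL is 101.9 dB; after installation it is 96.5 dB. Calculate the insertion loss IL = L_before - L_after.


Insertion loss = SPL without muffler - SPL with muffler
IL = 101.9 - 96.5 = 5.4 dB


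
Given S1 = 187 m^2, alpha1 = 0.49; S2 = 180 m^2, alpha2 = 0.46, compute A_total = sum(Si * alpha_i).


187 * 0.49 = 91.63
180 * 0.46 = 82.8
A_total = 91.63 + 82.8 = 174.43 m^2


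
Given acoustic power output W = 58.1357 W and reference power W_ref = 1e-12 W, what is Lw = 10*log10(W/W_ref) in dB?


W / W_ref = 58.1357 / 1e-12 = 5.81357e+13
Lw = 10 * log10(5.81357e+13) = 137.64 dB


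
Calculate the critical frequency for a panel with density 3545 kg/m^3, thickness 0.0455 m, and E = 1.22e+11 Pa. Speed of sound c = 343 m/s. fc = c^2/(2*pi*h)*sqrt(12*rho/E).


12*rho/E = 12*3545/1.22e+11 = 3.48689e-07
sqrt(12*rho/E) = sqrt(3.48689e-07) = 0.000590499
c^2/(2*pi*h) = 343^2/(2*pi*0.0455) = 411526
fc = 411526 * 0.000590499 = 243.01 Hz


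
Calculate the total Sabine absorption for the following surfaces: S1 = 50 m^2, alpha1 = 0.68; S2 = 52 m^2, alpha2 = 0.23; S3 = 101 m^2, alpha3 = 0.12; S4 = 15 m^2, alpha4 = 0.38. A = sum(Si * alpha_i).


50 * 0.68 = 34
52 * 0.23 = 11.96
101 * 0.12 = 12.12
15 * 0.38 = 5.7
A_total = 34 + 11.96 + 12.12 + 5.7 = 63.78 m^2


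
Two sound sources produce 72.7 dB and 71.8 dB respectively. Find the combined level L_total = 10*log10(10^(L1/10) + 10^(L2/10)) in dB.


10^(72.7/10) = 1.86209e+07
10^(71.8/10) = 1.51356e+07
Sum = 1.86209e+07 + 1.51356e+07 = 3.37565e+07
L_total = 10*log10(3.37565e+07) = 75.284 dB


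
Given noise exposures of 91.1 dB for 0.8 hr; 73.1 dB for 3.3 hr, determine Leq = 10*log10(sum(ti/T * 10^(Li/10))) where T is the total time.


T_total = 0.8 + 3.3 = 4.1 hr
(0.8/4.1) * 10^(91.1/10) = 2.51366e+08
(3.3/4.1) * 10^(73.1/10) = 1.64335e+07
Sum = 2.51366e+08 + 1.64335e+07 = 2.678e+08
Leq = 10*log10(2.678e+08) = 84.278 dB


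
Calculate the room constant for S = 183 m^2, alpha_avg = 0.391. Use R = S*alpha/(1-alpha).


R = 183 * 0.391 / (1 - 0.391) = 117.49 m^2


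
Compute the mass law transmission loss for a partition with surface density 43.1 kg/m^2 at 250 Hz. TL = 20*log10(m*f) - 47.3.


m * f = 43.1 * 250 = 10775
20*log10(10775) = 80.6483 dB
TL = 80.6483 - 47.3 = 33.348 dB


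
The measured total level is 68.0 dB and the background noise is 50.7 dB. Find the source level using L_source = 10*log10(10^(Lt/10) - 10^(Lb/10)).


10^(68.0/10) = 6.30957e+06
10^(50.7/10) = 117490
Difference = 6.30957e+06 - 117490 = 6.19208e+06
L_source = 10*log10(6.19208e+06) = 67.918 dB


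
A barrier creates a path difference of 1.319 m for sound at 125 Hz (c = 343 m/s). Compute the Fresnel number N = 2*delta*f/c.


N = 2*delta*f/c = 2*delta/lambda, where lambda = c/f
lambda = 343 / 125 = 2.744 m
N = 2 * 1.319 / 2.744 = 0.96137


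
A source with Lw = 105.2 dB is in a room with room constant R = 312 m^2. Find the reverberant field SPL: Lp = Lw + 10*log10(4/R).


4/R = 4/312 = 0.0128205
Lp = 105.2 + 10*log10(0.0128205) = 86.279 dB


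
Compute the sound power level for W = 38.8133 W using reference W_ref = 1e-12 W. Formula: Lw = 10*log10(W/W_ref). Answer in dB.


W / W_ref = 38.8133 / 1e-12 = 3.88133e+13
Lw = 10 * log10(3.88133e+13) = 135.89 dB


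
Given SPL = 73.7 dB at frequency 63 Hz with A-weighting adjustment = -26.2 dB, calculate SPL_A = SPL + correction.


A-weighting table: 63 Hz -> -26.2 dB correction
SPL_A = SPL + correction = 73.7 + (-26.2) = 47.5 dBA


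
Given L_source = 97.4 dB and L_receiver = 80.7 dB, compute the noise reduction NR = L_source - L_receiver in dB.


NR = L_source - L_receiver (difference between source and receiving room levels)
NR = 97.4 - 80.7 = 16.7 dB


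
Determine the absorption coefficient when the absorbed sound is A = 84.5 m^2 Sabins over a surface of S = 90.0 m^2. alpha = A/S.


Absorption coefficient = absorbed power / incident power
alpha = A / S = 84.5 / 90.0 = 0.93889


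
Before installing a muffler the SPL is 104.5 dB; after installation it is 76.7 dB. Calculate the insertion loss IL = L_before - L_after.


Insertion loss = SPL without muffler - SPL with muffler
IL = 104.5 - 76.7 = 27.8 dB


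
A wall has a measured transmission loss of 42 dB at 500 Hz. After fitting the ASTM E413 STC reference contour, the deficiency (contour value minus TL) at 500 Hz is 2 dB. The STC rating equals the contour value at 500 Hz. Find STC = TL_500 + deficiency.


By ASTM E413, STC = value of the fitted reference contour at 500 Hz.
Contour value at 500 Hz = TL_500 + deficiency = 42 + 2 = 44
STC = 44
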